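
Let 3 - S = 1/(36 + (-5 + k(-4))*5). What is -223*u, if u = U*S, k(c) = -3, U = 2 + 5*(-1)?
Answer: 8697/4 ≈ 2174.3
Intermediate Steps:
U = -3 (U = 2 - 5 = -3)
S = 13/4 (S = 3 - 1/(36 + (-5 - 3)*5) = 3 - 1/(36 - 8*5) = 3 - 1/(36 - 40) = 3 - 1/(-4) = 3 - 1*(-1/4) = 3 + 1/4 = 13/4 ≈ 3.2500)
u = -39/4 (u = -3*13/4 = -39/4 ≈ -9.7500)
-223*u = -223*(-39/4) = 8697/4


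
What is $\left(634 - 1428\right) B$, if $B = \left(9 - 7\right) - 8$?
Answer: $4764$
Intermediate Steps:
$B = -6$ ($B = 2 - 8 = -6$)
$\left(634 - 1428\right) B = \left(634 - 1428\right) \left(-6\right) = \left(-794\right) \left(-6\right) = 4764$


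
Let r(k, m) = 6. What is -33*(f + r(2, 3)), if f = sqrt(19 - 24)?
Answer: -198 - 33*I*sqrt(5) ≈ -198.0 - 73.79*I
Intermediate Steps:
f = I*sqrt(5) (f = sqrt(-5) = I*sqrt(5) ≈ 2.2361*I)
-33*(f + r(2, 3)) = -33*(I*sqrt(5) + 6) = -33*(6 + I*sqrt(5)) = -198 - 33*I*sqrt(5)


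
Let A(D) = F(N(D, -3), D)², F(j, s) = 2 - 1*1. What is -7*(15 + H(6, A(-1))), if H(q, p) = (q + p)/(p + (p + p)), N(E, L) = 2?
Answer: -364/3 ≈ -121.33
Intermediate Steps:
F(j, s) = 1 (F(j, s) = 2 - 1 = 1)
A(D) = 1 (A(D) = 1² = 1)
H(q, p) = (p + q)/(3*p) (H(q, p) = (p + q)/(p + 2*p) = (p + q)/((3*p)) = (p + q)*(1/(3*p)) = (p + q)/(3*p))
-7*(15 + H(6, A(-1))) = -7*(15 + (⅓)*(1 + 6)/1) = -7*(15 + (⅓)*1*7) = -7*(15 + 7/3) = -7*52/3 = -364/3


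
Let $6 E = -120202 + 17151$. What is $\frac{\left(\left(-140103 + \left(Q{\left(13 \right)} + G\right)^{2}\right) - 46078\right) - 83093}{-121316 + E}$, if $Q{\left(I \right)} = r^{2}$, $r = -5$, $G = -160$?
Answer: $\frac{1506294}{830947} \approx 1.8127$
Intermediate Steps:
$E = - \frac{103051}{6}$ ($E = \frac{-120202 + 17151}{6} = \frac{1}{6} \left(-103051\right) = - \frac{103051}{6} \approx -17175.0$)
$Q{\left(I \right)} = 25$ ($Q{\left(I \right)} = \left(-5\right)^{2} = 25$)
$\frac{\left(\left(-140103 + \left(Q{\left(13 \right)} + G\right)^{2}\right) - 46078\right) - 83093}{-121316 + E} = \frac{\left(\left(-140103 + \left(25 - 160\right)^{2}\right) - 46078\right) - 83093}{-121316 - \frac{103051}{6}} = \frac{\left(\left(-140103 + \left(-135\right)^{2}\right) - 46078\right) - 83093}{- \frac{830947}{6}} = \left(\left(\left(-140103 + 18225\right) - 46078\right) - 83093\right) \left(- \frac{6}{830947}\right) = \left(\left(-121878 - 46078\right) - 83093\right) \left(- \frac{6}{830947}\right) = \left(-167956 - 83093\right) \left(- \frac{6}{830947}\right) = \left(-251049\right) \left(- \frac{6}{830947}\right) = \frac{1506294}{830947}$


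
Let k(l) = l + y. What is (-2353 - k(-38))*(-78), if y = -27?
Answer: 178464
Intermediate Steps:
k(l) = -27 + l (k(l) = l - 27 = -27 + l)
(-2353 - k(-38))*(-78) = (-2353 - (-27 - 38))*(-78) = (-2353 - 1*(-65))*(-78) = (-2353 + 65)*(-78) = -2288*(-78) = 178464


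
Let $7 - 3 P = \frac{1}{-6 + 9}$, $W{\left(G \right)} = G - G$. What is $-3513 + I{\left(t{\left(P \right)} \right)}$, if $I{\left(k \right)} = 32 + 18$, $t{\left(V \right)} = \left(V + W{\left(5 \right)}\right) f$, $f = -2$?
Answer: $-3463$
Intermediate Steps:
$W{\left(G \right)} = 0$
$P = \frac{20}{9}$ ($P = \frac{7}{3} - \frac{1}{3 \left(-6 + 9\right)} = \frac{7}{3} - \frac{1}{3 \cdot 3} = \frac{7}{3} - \frac{1}{9} = \frac{20}{9} \approx 2.2222$)
$t{\left(V \right)} = - 2 V$ ($t{\left(V \right)} = \left(V + 0\right) \left(-2\right) = V \left(-2\right) = - 2 V$)
$I{\left(k \right)} = 50$
$-3513 + I{\left(t{\left(P \right)} \right)} = -3513 + 50 = -3463$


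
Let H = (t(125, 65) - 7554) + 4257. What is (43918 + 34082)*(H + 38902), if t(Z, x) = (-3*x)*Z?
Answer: 875940000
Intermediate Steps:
t(Z, x) = -3*Z*x
H = -27672 (H = (-3*125*65 - 7554) + 4257 = (-24375 - 7554) + 4257 = -31929 + 4257 = -27672)
(43918 + 34082)*(H + 38902) = (43918 + 34082)*(-27672 + 38902) = 78000*11230 = 875940000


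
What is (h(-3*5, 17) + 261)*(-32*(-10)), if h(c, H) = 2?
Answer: 84160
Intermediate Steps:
(h(-3*5, 17) + 261)*(-32*(-10)) = (2 + 261)*(-32*(-10)) = 263*320 = 84160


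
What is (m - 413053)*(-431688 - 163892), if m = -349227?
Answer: 453998722400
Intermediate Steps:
(m - 413053)*(-431688 - 163892) = (-349227 - 413053)*(-431688 - 163892) = -762280*(-595580) = 453998722400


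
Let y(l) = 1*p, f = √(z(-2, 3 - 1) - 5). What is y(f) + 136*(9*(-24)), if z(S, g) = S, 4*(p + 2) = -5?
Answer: -117517/4 ≈ -29379.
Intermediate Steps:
p = -13/4 (p = -2 + (¼)*(-5) = -2 - 5/4 = -13/4 ≈ -3.2500)
f = I*√7 (f = √(-2 - 5) = √(-7) = I*√7 ≈ 2.6458*I)
y(l) = -13/4 (y(l) = 1*(-13/4) = -13/4)
y(f) + 136*(9*(-24)) = -13/4 + 136*(9*(-24)) = -13/4 + 136*(-216) = -13/4 - 29376 = -117517/4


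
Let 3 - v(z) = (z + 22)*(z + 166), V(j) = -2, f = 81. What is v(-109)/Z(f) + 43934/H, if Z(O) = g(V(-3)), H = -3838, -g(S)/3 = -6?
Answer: 1521112/5757 ≈ 264.22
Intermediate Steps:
g(S) = 18 (g(S) = -3*(-6) = 18)
Z(O) = 18
v(z) = 3 - (22 + z)*(166 + z) (v(z) = 3 - (z + 22)*(z + 166) = 3 - (22 + z)*(166 + z))
v(-109)/Z(f) + 43934/H = (-3649 - 1*(-109)**2 - 188*(-109))/18 + 43934/(-3838) = (-3649 - 1*11881 + 20492)*(1/18) + 43934*(-1/3838) = (-3649 - 11881 + 20492)*(1/18) - 21967/1919 = 4962*(1/18) - 21967/1919 = 827/3 - 21967/1919 = 1521112/5757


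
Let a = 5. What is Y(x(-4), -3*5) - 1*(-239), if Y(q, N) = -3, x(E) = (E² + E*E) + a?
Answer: 236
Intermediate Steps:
x(E) = 5 + 2*E² (x(E) = (E² + E*E) + 5 = (E² + E²) + 5 = 2*E² + 5 = 5 + 2*E²)
Y(x(-4), -3*5) - 1*(-239) = -3 - 1*(-239) = -3 + 239 = 236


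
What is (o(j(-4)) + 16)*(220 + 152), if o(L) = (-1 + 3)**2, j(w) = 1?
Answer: 7440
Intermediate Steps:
o(L) = 4 (o(L) = 2**2 = 4)
(o(j(-4)) + 16)*(220 + 152) = (4 + 16)*(220 + 152) = 20*372 = 7440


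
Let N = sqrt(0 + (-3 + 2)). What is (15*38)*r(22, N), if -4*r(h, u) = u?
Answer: -285*I/2 ≈ -142.5*I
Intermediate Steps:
N = I (N = sqrt(0 - 1) = sqrt(-1) = I ≈ 1.0*I)
r(h, u) = -u/4
(15*38)*r(22, N) = (15*38)*(-I/4) = 570*(-I/4) = -285*I/2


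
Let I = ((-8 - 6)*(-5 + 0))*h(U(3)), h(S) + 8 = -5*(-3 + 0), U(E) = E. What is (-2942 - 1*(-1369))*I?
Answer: -770770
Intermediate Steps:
h(S) = 7 (h(S) = -8 - 5*(-3 + 0) = -8 - 5*(-3) = -8 + 15 = 7)
I = 490 (I = ((-8 - 6)*(-5 + 0))*7 = -14*(-5)*7 = 70*7 = 490)
(-2942 - 1*(-1369))*I = (-2942 - 1*(-1369))*490 = (-2942 + 1369)*490 = -1573*490 = -770770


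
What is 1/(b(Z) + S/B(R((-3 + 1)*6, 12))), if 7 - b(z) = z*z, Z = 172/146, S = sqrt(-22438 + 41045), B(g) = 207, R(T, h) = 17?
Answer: 296914512789/1643346396118 - 255584169*sqrt(18607)/1643346396118 ≈ 0.15946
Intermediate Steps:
S = sqrt(18607) ≈ 136.41
Z = 86/73 (Z = 172*(1/146) = 86/73 ≈ 1.1781)
b(z) = 7 - z**2 (b(z) = 7 - z*z = 7 - z**2)
1/(b(Z) + S/B(R((-3 + 1)*6, 12))) = 1/((7 - (86/73)**2) + sqrt(18607)/207) = 1/((7 - 1*7396/5329) + sqrt(18607)*(1/207)) = 1/((7 - 7396/5329) + sqrt(18607)/207) = 1/(29907/5329 + sqrt(18607)/207)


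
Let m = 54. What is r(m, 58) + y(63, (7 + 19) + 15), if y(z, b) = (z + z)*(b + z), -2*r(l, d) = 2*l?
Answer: 13050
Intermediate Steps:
r(l, d) = -l
y(z, b) = 2*z*(b + z) (y(z, b) = (2*z)*(b + z) = 2*z*(b + z))
r(m, 58) + y(63, (7 + 19) + 15) = -1*54 + 2*63*(((7 + 19) + 15) + 63) = -54 + 2*63*((26 + 15) + 63) = -54 + 2*63*(41 + 63) = -54 + 2*63*104 = -54 + 13104 = 13050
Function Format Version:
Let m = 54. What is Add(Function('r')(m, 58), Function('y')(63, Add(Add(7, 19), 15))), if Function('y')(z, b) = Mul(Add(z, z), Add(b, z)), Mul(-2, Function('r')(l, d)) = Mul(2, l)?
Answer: 13050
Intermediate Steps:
Function('r')(l, d) = Mul(-1, l) (Function('r')(l, d) = Mul(Rational(-1, 2), Mul(2, l)) = Mul(-1, l))
Function('y')(z, b) = Mul(2, z, Add(b, z)) (Function('y')(z, b) = Mul(Mul(2, z), Add(b, z)) = Mul(2, z, Add(b, z)))
Add(Function('r')(m, 58), Function('y')(63, Add(Add(7, 19), 15))) = Add(Mul(-1, 54), Mul(2, 63, Add(Add(Add(7, 19), 15), 63))) = Add(-54, Mul(2, 63, Add(Add(26, 15), 63))) = Add(-54, Mul(2, 63, Add(41, 63))) = Add(-54, Mul(2, 63, 104)) = Add(-54, 13104) = 13050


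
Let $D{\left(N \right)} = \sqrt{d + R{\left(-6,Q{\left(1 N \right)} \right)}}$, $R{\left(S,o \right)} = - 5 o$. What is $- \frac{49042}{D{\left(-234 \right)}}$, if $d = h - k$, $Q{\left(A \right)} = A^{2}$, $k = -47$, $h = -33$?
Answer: $\frac{24521 i \sqrt{273766}}{136883} \approx 93.73 i$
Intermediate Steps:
$d = 14$ ($d = -33 - -47 = -33 + 47 = 14$)
$D{\left(N \right)} = \sqrt{14 - 5 N^{2}}$ ($D{\left(N \right)} = \sqrt{14 - 5 \left(1 N\right)^{2}} = \sqrt{14 - 5 N^{2}}$)
$- \frac{49042}{D{\left(-234 \right)}} = - \frac{49042}{\sqrt{14 - 5 \left(-234\right)^{2}}} = - \frac{49042}{\sqrt{14 - 273780}} = - \frac{49042}{\sqrt{-273766}} = - \frac{49042}{i \sqrt{273766}} = - 49042 \left(- \frac{i \sqrt{273766}}{273766}\right) = \frac{24521 i \sqrt{273766}}{136883}$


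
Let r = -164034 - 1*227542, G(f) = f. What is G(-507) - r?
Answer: 391069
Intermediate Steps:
r = -391576 (r = -164034 - 227542 = -391576)
G(-507) - r = -507 - 1*(-391576) = -507 + 391576 = 391069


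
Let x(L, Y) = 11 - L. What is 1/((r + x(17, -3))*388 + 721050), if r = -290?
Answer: 1/606202 ≈ 1.6496e-6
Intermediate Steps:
1/((r + x(17, -3))*388 + 721050) = 1/((-290 + (11 - 1*17))*388 + 721050) = 1/((-290 + (11 - 17))*388 + 721050) = 1/((-290 - 6)*388 + 721050) = 1/(-296*388 + 721050) = 1/(-114848 + 721050) = 1/606202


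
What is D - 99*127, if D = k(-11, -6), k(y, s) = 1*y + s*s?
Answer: -12548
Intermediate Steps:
k(y, s) = y + s²
D = 25 (D = -11 + (-6)² = -11 + 36 = 25)
D - 99*127 = 25 - 99*127 = 25 - 12573 = -12548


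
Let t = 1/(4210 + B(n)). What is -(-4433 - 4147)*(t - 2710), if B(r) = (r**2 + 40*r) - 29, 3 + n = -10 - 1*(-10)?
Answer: -860316522/37 ≈ -2.3252e+7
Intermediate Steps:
n = -3 (n = -3 + (-10 - 1*(-10)) = -3 + (-10 + 10) = -3 + 0 = -3)
B(r) = -29 + r**2 + 40*r
t = 1/4070 (t = 1/(4210 + (-29 + (-3)**2 + 40*(-3))) = 1/(4210 + (-29 + 9 - 120)) = 1/(4210 - 140) = 1/4070 ≈ 0.00024570)
-(-4433 - 4147)*(t - 2710) = -(-4433 - 4147)*(1/4070 - 2710) = -(-8580)*(-11029699)/4070 = -1*860316522/37 = -860316522/37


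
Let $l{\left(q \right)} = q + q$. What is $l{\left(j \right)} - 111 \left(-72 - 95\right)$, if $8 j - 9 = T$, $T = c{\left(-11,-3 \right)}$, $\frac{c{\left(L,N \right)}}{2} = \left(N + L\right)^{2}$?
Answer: $\frac{74549}{4} \approx 18637.0$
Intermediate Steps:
$c{\left(L,N \right)} = 2 \left(L + N\right)^{2}$ ($c{\left(L,N \right)} = 2 \left(N + L\right)^{2} = 2 \left(L + N\right)^{2}$)
$T = 392$ ($T = 2 \left(-11 - 3\right)^{2} = 2 \left(-14\right)^{2} = 2 \cdot 196 = 392$)
$j = \frac{401}{8}$ ($j = \frac{9}{8} + \frac{1}{8} \cdot 392 = \frac{9}{8} + 49 = \frac{401}{8} \approx 50.125$)
$l{\left(q \right)} = 2 q$
$l{\left(j \right)} - 111 \left(-72 - 95\right) = 2 \cdot \frac{401}{8} - 111 \left(-72 - 95\right) = \frac{401}{4} - 111 \left(-167\right) = \frac{401}{4} - -18537 = \frac{401}{4} + 18537 = \frac{74549}{4}$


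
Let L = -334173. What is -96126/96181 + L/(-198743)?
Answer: 13036723695/19115300483 ≈ 0.68200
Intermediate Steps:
-96126/96181 + L/(-198743) = -96126/96181 - 334173/(-198743) = -96126*1/96181 - 334173*(-1/198743) = -96126/96181 + 334173/198743 = 13036723695/19115300483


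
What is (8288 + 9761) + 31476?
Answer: 49525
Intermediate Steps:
(8288 + 9761) + 31476 = 18049 + 31476 = 49525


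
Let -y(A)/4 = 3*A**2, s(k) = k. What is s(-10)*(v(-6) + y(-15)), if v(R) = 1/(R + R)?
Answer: 162005/6 ≈ 27001.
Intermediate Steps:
v(R) = 1/(2*R)
y(A) = -12*A**2
s(-10)*(v(-6) + y(-15)) = -10*((1/2)/(-6) - 12*(-15)**2) = -10*((1/2)*(-1/6) - 12*225) = -10*(-1/12 - 2700) = -10*(-32401/12) = 162005/6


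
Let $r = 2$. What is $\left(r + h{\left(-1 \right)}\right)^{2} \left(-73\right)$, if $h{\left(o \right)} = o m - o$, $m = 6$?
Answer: $-657$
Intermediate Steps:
$h{\left(o \right)} = 5 o$ ($h{\left(o \right)} = o 6 - o = 6 o - o = 5 o$)
$\left(r + h{\left(-1 \right)}\right)^{2} \left(-73\right) = \left(2 + 5 \left(-1\right)\right)^{2} \left(-73\right) = \left(2 - 5\right)^{2} \left(-73\right) = \left(-3\right)^{2} \left(-73\right) = 9 \left(-73\right) = -657$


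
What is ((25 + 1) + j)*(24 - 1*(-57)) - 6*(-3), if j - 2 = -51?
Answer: -1845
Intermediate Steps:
j = -49 (j = 2 - 51 = -49)
((25 + 1) + j)*(24 - 1*(-57)) - 6*(-3) = ((25 + 1) - 49)*(24 - 1*(-57)) - 6*(-3) = (26 - 49)*(24 + 57) + 18 = -23*81 + 18 = -1863 + 18 = -1845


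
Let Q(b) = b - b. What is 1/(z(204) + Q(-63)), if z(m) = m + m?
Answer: 1/408 ≈ 0.0024510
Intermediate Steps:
Q(b) = 0
z(m) = 2*m
1/(z(204) + Q(-63)) = 1/(2*204 + 0) = 1/(408 + 0) = 1/408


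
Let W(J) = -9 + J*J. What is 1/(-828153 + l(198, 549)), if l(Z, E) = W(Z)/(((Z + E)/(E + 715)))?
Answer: -83/63231979 ≈ -1.3126e-6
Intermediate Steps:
W(J) = -9 + J**2
l(Z, E) = (-9 + Z**2)*(715 + E)/(E + Z) (l(Z, E) = (-9 + Z**2)/(((Z + E)/(E + 715))) = (-9 + Z**2)/(((E + Z)/(715 + E))) = (-9 + Z**2)*((715 + E)/(E + Z)) = (-9 + Z**2)*(715 + E)/(E + Z))
1/(-828153 + l(198, 549)) = 1/(-828153 + (-9 + 198**2)*(715 + 549)/(549 + 198)) = 1/(-828153 + (-9 + 39204)*1264/747) = 1/(-828153 + (1/747)*39195*1264) = 1/(-828153 + 5504720/83) = 1/(-63231979/83) = -83/63231979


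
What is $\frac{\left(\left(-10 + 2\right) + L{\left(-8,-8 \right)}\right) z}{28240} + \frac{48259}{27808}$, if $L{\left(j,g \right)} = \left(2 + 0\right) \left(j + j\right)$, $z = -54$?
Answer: $\frac{17786243}{9816224} \approx 1.8119$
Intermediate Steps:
$L{\left(j,g \right)} = 4 j$ ($L{\left(j,g \right)} = 2 \cdot 2 j = 4 j$)
$\frac{\left(\left(-10 + 2\right) + L{\left(-8,-8 \right)}\right) z}{28240} + \frac{48259}{27808} = \frac{\left(\left(-10 + 2\right) + 4 \left(-8\right)\right) \left(-54\right)}{28240} + \frac{48259}{27808} = \left(-8 - 32\right) \left(-54\right) \frac{1}{28240} + 48259 \cdot \frac{1}{27808} = \left(-40\right) \left(-54\right) \frac{1}{28240} + \frac{48259}{27808} = 2160 \cdot \frac{1}{28240} + \frac{48259}{27808} = \frac{27}{353} + \frac{48259}{27808} = \frac{17786243}{9816224}$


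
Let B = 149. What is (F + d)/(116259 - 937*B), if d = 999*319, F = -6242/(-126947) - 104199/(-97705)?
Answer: -1976363966711749/144833995426895 ≈ -13.646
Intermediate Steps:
F = 13837625063/12403356635 (F = -6242*(-1/126947) - 104199*(-1/97705) = 6242/126947 + 104199/97705 = 13837625063/12403356635 ≈ 1.1156)
d = 318681
(F + d)/(116259 - 937*B) = (13837625063/12403356635 + 318681)/(116259 - 937*149) = 3952727933423498/(12403356635*(116259 - 139613)) = (3952727933423498/12403356635)/(-23354) = (3952727933423498/12403356635)*(-1/23354) = -1976363966711749/144833995426895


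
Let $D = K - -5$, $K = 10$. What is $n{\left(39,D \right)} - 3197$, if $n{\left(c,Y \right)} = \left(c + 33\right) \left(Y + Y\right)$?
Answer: $-1037$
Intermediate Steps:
$D = 15$ ($D = 10 - -5 = 10 + 5 = 15$)
$n{\left(c,Y \right)} = 2 Y \left(33 + c\right)$ ($n{\left(c,Y \right)} = \left(33 + c\right) 2 Y = 2 Y \left(33 + c\right)$)
$n{\left(39,D \right)} - 3197 = 2 \cdot 15 \left(33 + 39\right) - 3197 = 2 \cdot 15 \cdot 72 - 3197 = 2160 - 3197 = -1037$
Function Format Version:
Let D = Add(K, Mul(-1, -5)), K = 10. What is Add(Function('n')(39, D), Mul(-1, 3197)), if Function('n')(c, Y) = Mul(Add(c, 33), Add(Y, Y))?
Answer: -1037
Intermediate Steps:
D = 15 (D = Add(10, Mul(-1, -5)) = Add(10, 5) = 15)
Function('n')(c, Y) = Mul(2, Y, Add(33, c)) (Function('n')(c, Y) = Mul(Add(33, c), Mul(2, Y)) = Mul(2, Y, Add(33, c)))
Add(Function('n')(39, D), Mul(-1, 3197)) = Add(Mul(2, 15, Add(33, 39)), Mul(-1, 3197)) = Add(Mul(2, 15, 72), -3197) = Add(2160, -3197) = -1037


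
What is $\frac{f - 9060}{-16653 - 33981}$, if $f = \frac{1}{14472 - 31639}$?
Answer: $\frac{155533021}{869233878} \approx 0.17893$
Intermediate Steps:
$f = - \frac{1}{17167}$ ($f = \frac{1}{-17167} = - \frac{1}{17167} \approx -5.8251 \cdot 10^{-5}$)
$\frac{f - 9060}{-16653 - 33981} = \frac{- \frac{1}{17167} - 9060}{-16653 - 33981} = - \frac{155533021}{17167 \left(-50634\right)} = \left(- \frac{155533021}{17167}\right) \left(- \frac{1}{50634}\right) = \frac{155533021}{869233878}$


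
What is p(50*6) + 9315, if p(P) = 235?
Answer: 9550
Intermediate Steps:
p(50*6) + 9315 = 235 + 9315 = 9550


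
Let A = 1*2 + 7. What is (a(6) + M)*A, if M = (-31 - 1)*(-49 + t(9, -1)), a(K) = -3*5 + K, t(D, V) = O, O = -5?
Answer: 15471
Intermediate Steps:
t(D, V) = -5
a(K) = -15 + K
A = 9 (A = 2 + 7 = 9)
M = 1728 (M = (-31 - 1)*(-49 - 5) = -32*(-54) = 1728)
(a(6) + M)*A = ((-15 + 6) + 1728)*9 = (-9 + 1728)*9 = 1719*9 = 15471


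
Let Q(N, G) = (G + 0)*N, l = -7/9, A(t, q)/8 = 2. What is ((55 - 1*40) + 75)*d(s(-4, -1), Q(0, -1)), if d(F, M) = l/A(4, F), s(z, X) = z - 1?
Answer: -35/8 ≈ -4.3750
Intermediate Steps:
A(t, q) = 16 (A(t, q) = 8*2 = 16)
l = -7/9 (l = -7*⅑ = -7/9 ≈ -0.77778)
s(z, X) = -1 + z
Q(N, G) = G*N
d(F, M) = -7/144 (d(F, M) = -7/9/16 = -7/9*1/16 = -7/144)
((55 - 1*40) + 75)*d(s(-4, -1), Q(0, -1)) = ((55 - 1*40) + 75)*(-7/144) = ((55 - 40) + 75)*(-7/144) = (15 + 75)*(-7/144) = 90*(-7/144) = -35/8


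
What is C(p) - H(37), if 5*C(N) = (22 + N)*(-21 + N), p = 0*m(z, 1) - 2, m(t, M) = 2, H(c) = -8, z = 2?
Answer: -84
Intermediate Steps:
p = -2 (p = 0*2 - 2 = 0 - 2 = -2)
C(N) = (-21 + N)*(22 + N)/5 (C(N) = ((22 + N)*(-21 + N))/5 = ((-21 + N)*(22 + N))/5 = (-21 + N)*(22 + N)/5)
C(p) - H(37) = (-462/5 + (1/5)*(-2) + (1/5)*(-2)**2) - 1*(-8) = (-462/5 - 2/5 + (1/5)*4) + 8 = (-462/5 - 2/5 + 4/5) + 8 = -92 + 8 = -84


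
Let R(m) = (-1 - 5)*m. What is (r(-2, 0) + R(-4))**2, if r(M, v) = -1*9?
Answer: 225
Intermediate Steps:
r(M, v) = -9
R(m) = -6*m
(r(-2, 0) + R(-4))**2 = (-9 - 6*(-4))**2 = (-9 + 24)**2 = 15**2 = 225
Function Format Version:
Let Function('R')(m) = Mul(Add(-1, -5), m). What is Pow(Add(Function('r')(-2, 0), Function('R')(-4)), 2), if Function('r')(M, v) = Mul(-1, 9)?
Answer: 225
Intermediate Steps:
Function('r')(M, v) = -9
Function('R')(m) = Mul(-6, m)
Pow(Add(Function('r')(-2, 0), Function('R')(-4)), 2) = Pow(Add(-9, Mul(-6, -4)), 2) = Pow(Add(-9, 24), 2) = Pow(15, 2) = 225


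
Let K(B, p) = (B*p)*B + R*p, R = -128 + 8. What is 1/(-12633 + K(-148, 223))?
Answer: 1/4845199 ≈ 2.0639e-7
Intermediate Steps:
R = -120
K(B, p) = -120*p + p*B² (K(B, p) = (B*p)*B - 120*p = p*B² - 120*p = -120*p + p*B²)
1/(-12633 + K(-148, 223)) = 1/(-12633 + 223*(-120 + (-148)²)) = 1/(-12633 + 223*(-120 + 21904)) = 1/(-12633 + 223*21784) = 1/(-12633 + 4857832) = 1/4845199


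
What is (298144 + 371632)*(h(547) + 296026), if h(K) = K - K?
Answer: 198271110176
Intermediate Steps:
h(K) = 0
(298144 + 371632)*(h(547) + 296026) = (298144 + 371632)*(0 + 296026) = 669776*296026 = 198271110176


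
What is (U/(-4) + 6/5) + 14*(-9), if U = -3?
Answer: -2481/20 ≈ -124.05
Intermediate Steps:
(U/(-4) + 6/5) + 14*(-9) = (-3/(-4) + 6/5) + 14*(-9) = (-3*(-1/4) + 6*(1/5)) - 126 = (3/4 + 6/5) - 126 = 39/20 - 126 = -2481/20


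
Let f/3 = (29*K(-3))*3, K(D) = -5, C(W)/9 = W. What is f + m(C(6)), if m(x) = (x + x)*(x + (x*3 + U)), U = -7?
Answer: 21267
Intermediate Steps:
C(W) = 9*W
m(x) = 2*x*(-7 + 4*x) (m(x) = (x + x)*(x + (x*3 - 7)) = (2*x)*(x + (3*x - 7)) = (2*x)*(x + (-7 + 3*x)) = (2*x)*(-7 + 4*x) = 2*x*(-7 + 4*x))
f = -1305 (f = 3*((29*(-5))*3) = 3*(-145*3) = 3*(-435) = -1305)
f + m(C(6)) = -1305 + 2*(9*6)*(-7 + 4*(9*6)) = -1305 + 2*54*(-7 + 4*54) = -1305 + 2*54*(-7 + 216) = -1305 + 2*54*209 = -1305 + 22572 = 21267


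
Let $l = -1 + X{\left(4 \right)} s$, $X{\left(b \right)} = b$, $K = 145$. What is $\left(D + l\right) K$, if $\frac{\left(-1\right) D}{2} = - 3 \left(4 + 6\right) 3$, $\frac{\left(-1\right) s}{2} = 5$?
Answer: $20155$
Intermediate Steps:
$s = -10$ ($s = \left(-2\right) 5 = -10$)
$D = 180$ ($D = - 2 - 3 \left(4 + 6\right) 3 = - 2 \left(-3\right) 10 \cdot 3 = - 2 \left(\left(-30\right) 3\right) = \left(-2\right) \left(-90\right) = 180$)
$l = -41$ ($l = -1 + 4 \left(-10\right) = -1 - 40 = -41$)
$\left(D + l\right) K = \left(180 - 41\right) 145 = 139 \cdot 145 = 20155$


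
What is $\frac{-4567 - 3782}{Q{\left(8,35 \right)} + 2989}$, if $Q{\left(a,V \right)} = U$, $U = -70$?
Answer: $- \frac{2783}{973} \approx -2.8602$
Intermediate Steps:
$Q{\left(a,V \right)} = -70$
$\frac{-4567 - 3782}{Q{\left(8,35 \right)} + 2989} = \frac{-4567 - 3782}{-70 + 2989} = - \frac{8349}{2919} = \left(-8349\right) \frac{1}{2919} = - \frac{2783}{973}$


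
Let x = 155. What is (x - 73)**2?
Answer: 6724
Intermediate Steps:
(x - 73)**2 = (155 - 73)**2 = 82**2 = 6724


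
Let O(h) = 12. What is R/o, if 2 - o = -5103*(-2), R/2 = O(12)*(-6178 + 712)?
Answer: 32796/2551 ≈ 12.856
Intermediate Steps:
R = -131184 (R = 2*(12*(-6178 + 712)) = 2*(12*(-5466)) = 2*(-65592) = -131184)
o = -10204 (o = 2 - (-5103)*(-2) = 2 - 1*10206 = 2 - 10206 = -10204)
R/o = -131184/(-10204) = -131184*(-1/10204) = 32796/2551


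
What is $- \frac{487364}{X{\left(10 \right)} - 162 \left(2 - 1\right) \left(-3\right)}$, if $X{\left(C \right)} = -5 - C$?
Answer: $- \frac{487364}{471} \approx -1034.7$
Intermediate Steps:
$- \frac{487364}{X{\left(10 \right)} - 162 \left(2 - 1\right) \left(-3\right)} = - \frac{487364}{\left(-5 - 10\right) - 162 \left(2 - 1\right) \left(-3\right)} = - \frac{487364}{\left(-5 - 10\right) - 162 \cdot 1 \left(-3\right)} = - \frac{487364}{-15 - -486} = - \frac{487364}{-15 + 486} = - \frac{487364}{471}$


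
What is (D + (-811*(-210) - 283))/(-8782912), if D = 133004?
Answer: -303031/8782912 ≈ -0.034502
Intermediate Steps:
(D + (-811*(-210) - 283))/(-8782912) = (133004 + (-811*(-210) - 283))/(-8782912) = (133004 + (170310 - 283))*(-1/8782912) = (133004 + 170027)*(-1/8782912) = 303031*(-1/8782912) = -303031/8782912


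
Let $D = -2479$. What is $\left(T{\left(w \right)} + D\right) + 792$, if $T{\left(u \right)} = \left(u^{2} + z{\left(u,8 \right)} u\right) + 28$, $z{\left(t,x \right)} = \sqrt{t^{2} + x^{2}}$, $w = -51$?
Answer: $942 - 51 \sqrt{2665} \approx -1690.8$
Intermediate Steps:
$T{\left(u \right)} = 28 + u^{2} + u \sqrt{64 + u^{2}}$ ($T{\left(u \right)} = \left(u^{2} + \sqrt{u^{2} + 8^{2}} u\right) + 28 = \left(u^{2} + \sqrt{u^{2} + 64} u\right) + 28 = \left(u^{2} + \sqrt{64 + u^{2}} u\right) + 28 = \left(u^{2} + u \sqrt{64 + u^{2}}\right) + 28 = 28 + u^{2} + u \sqrt{64 + u^{2}}$)
$\left(T{\left(w \right)} + D\right) + 792 = \left(\left(28 + \left(-51\right)^{2} - 51 \sqrt{64 + \left(-51\right)^{2}}\right) - 2479\right) + 792 = \left(\left(28 + 2601 - 51 \sqrt{64 + 2601}\right) - 2479\right) + 792 = \left(\left(28 + 2601 - 51 \sqrt{2665}\right) - 2479\right) + 792 = \left(\left(2629 - 51 \sqrt{2665}\right) - 2479\right) + 792 = \left(150 - 51 \sqrt{2665}\right) + 792 = 942 - 51 \sqrt{2665}$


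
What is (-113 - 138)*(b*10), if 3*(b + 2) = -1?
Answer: 17570/3 ≈ 5856.7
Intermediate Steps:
b = -7/3 (b = -2 + (⅓)*(-1) = -2 - ⅓ = -7/3 ≈ -2.3333)
(-113 - 138)*(b*10) = (-113 - 138)*(-7/3*10) = -251*(-70/3) = 17570/3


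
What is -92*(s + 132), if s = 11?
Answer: -13156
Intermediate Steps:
-92*(s + 132) = -92*(11 + 132) = -92*143 = -13156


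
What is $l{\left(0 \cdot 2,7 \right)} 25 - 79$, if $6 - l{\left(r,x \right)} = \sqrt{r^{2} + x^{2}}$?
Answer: $-104$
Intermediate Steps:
$l{\left(r,x \right)} = 6 - \sqrt{r^{2} + x^{2}}$
$l{\left(0 \cdot 2,7 \right)} 25 - 79 = \left(6 - \sqrt{\left(0 \cdot 2\right)^{2} + 7^{2}}\right) 25 - 79 = \left(6 - \sqrt{0^{2} + 49}\right) 25 - 79 = \left(6 - \sqrt{0 + 49}\right) 25 - 79 = \left(6 - \sqrt{49}\right) 25 - 79 = \left(6 - 7\right) 25 - 79 = \left(-1\right) 25 - 79 = -25 - 79 = -104$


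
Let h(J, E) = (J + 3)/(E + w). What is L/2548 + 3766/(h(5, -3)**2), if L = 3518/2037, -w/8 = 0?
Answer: 21989929987/41522208 ≈ 529.59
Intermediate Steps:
w = 0 (w = -8*0 = 0)
L = 3518/2037 (L = 3518*(1/2037) = 3518/2037 ≈ 1.7270)
h(J, E) = (3 + J)/E (h(J, E) = (J + 3)/(E + 0) = (3 + J)/E)
L/2548 + 3766/(h(5, -3)**2) = (3518/2037)/2548 + 3766/(((3 + 5)/(-3))**2) = (3518/2037)*(1/2548) + 3766/((-1/3*8)**2) = 1759/2595138 + 3766/((-8/3)**2) = 1759/2595138 + 3766/(64/9) = 1759/2595138 + 3766*(9/64) = 1759/2595138 + 16947/32 = 21989929987/41522208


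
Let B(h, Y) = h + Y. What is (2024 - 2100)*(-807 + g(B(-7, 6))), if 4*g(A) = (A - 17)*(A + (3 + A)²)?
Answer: 62358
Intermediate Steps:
B(h, Y) = Y + h
g(A) = (-17 + A)*(A + (3 + A)²)/4 (g(A) = ((A - 17)*(A + (3 + A)²))/4 = ((-17 + A)*(A + (3 + A)²))/4 = (-17 + A)*(A + (3 + A)²)/4)
(2024 - 2100)*(-807 + g(B(-7, 6))) = (2024 - 2100)*(-807 + (-153/4 - 55*(6 - 7)/2 - 5*(6 - 7)²/2 + (6 - 7)³/4)) = -76*(-807 + (-153/4 - 55/2*(-1) - 5/2*(-1)² + (¼)*(-1)³)) = -76*(-807 + (-153/4 + 55/2 - 5/2*1 + (¼)*(-1))) = -76*(-807 + (-153/4 + 55/2 - 5/2 - ¼)) = -76*(-807 - 27/2) = -76*(-1641/2) = 62358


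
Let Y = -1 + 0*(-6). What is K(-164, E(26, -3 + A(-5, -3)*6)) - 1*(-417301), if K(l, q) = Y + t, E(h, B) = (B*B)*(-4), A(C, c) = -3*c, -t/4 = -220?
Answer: 418180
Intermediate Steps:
t = 880 (t = -4*(-220) = 880)
Y = -1 (Y = -1 + 0 = -1)
E(h, B) = -4*B² (E(h, B) = B²*(-4) = -4*B²)
K(l, q) = 879 (K(l, q) = -1 + 880 = 879)
K(-164, E(26, -3 + A(-5, -3)*6)) - 1*(-417301) = 879 - 1*(-417301) = 879 + 417301 = 418180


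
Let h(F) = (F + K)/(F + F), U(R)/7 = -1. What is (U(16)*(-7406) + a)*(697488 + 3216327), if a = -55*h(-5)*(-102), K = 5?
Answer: 202899997230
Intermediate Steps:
U(R) = -7 (U(R) = 7*(-1) = -7)
h(F) = (5 + F)/(2*F) (h(F) = (F + 5)/(F + F) = (5 + F)/((2*F)) = (5 + F)*(1/(2*F)) = (5 + F)/(2*F))
a = 0 (a = -55*(5 - 5)/(2*(-5))*(-102) = -55*(-1)*0/(2*5)*(-102) = -55*0*(-102) = 0*(-102) = 0)
(U(16)*(-7406) + a)*(697488 + 3216327) = (-7*(-7406) + 0)*(697488 + 3216327) = (51842 + 0)*3913815 = 51842*3913815 = 202899997230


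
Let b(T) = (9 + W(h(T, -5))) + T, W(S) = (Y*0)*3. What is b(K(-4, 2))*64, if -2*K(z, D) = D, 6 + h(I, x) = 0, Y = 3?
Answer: 512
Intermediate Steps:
h(I, x) = -6 (h(I, x) = -6 + 0 = -6)
K(z, D) = -D/2
W(S) = 0 (W(S) = (3*0)*3 = 0*3 = 0)
b(T) = 9 + T (b(T) = (9 + 0) + T = 9 + T)
b(K(-4, 2))*64 = (9 - ½*2)*64 = (9 - 1)*64 = 8*64 = 512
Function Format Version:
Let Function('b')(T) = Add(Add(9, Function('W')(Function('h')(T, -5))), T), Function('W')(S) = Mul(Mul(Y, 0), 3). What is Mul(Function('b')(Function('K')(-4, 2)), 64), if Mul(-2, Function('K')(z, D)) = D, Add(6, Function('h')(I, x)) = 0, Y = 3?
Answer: 512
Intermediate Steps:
Function('h')(I, x) = -6 (Function('h')(I, x) = Add(-6, 0) = -6)
Function('K')(z, D) = Mul(Rational(-1, 2), D)
Function('W')(S) = 0 (Function('W')(S) = Mul(Mul(3, 0), 3) = Mul(0, 3) = 0)
Function('b')(T) = Add(9, T) (Function('b')(T) = Add(Add(9, 0), T) = Add(9, T))
Mul(Function('b')(Function('K')(-4, 2)), 64) = Mul(Add(9, Mul(Rational(-1, 2), 2)), 64) = Mul(Add(9, -1), 64) = Mul(8, 64) = 512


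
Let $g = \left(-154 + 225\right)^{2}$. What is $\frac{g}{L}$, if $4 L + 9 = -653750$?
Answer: $- \frac{20164}{653759} \approx -0.030843$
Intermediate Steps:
$L = - \frac{653759}{4}$ ($L = - \frac{9}{4} + \frac{1}{4} \left(-653750\right) = - \frac{9}{4} - \frac{326875}{2} = - \frac{653759}{4} \approx -1.6344 \cdot 10^{5}$)
$g = 5041$ ($g = 71^{2} = 5041$)
$\frac{g}{L} = \frac{5041}{- \frac{653759}{4}} = 5041 \left(- \frac{4}{653759}\right) = - \frac{20164}{653759}$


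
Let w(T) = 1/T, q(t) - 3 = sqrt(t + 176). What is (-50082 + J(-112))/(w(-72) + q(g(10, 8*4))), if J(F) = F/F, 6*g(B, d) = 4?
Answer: 155050776/173923 - 86539968*sqrt(1590)/869615 ≈ -3076.7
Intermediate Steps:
g(B, d) = 2/3 (g(B, d) = (1/6)*4 = 2/3)
q(t) = 3 + sqrt(176 + t) (q(t) = 3 + sqrt(t + 176) = 3 + sqrt(176 + t))
J(F) = 1
(-50082 + J(-112))/(w(-72) + q(g(10, 8*4))) = (-50082 + 1)/(1/(-72) + (3 + sqrt(176 + 2/3))) = -50081/(-1/72 + (3 + sqrt(530/3))) = -50081/(-1/72 + (3 + sqrt(1590)/3)) = -50081/(215/72 + sqrt(1590)/3)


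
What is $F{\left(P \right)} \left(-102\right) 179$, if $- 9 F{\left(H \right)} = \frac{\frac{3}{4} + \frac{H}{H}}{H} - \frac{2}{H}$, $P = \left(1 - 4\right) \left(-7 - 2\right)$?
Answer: $- \frac{3043}{162} \approx -18.784$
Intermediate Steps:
$P = 27$ ($P = \left(-3\right) \left(-9\right) = 27$)
$F{\left(H \right)} = \frac{1}{36 H}$ ($F{\left(H \right)} = - \frac{\frac{\frac{3}{4} + \frac{H}{H}}{H} - \frac{2}{H}}{9} = - \frac{\frac{3 \cdot \frac{1}{4} + 1}{H} - \frac{2}{H}}{9} = - \frac{\frac{\frac{3}{4} + 1}{H} - \frac{2}{H}}{9} = - \frac{\frac{7}{4 H} - \frac{2}{H}}{9} = - \frac{\left(- \frac{1}{4}\right) \frac{1}{H}}{9} = \frac{1}{36 H}$)
$F{\left(P \right)} \left(-102\right) 179 = \frac{1}{36 \cdot 27} \left(-102\right) 179 = \frac{1}{36} \cdot \frac{1}{27} \left(-102\right) 179 = \frac{1}{972} \left(-102\right) 179 = \left(- \frac{17}{162}\right) 179 = - \frac{3043}{162}$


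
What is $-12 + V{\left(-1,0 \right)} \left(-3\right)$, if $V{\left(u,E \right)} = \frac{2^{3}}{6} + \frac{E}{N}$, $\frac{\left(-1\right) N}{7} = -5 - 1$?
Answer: $-16$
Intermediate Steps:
$N = 42$ ($N = - 7 \left(-5 - 1\right) = \left(-7\right) \left(-6\right) = 42$)
$V{\left(u,E \right)} = \frac{4}{3} + \frac{E}{42}$ ($V{\left(u,E \right)} = \frac{2^{3}}{6} + \frac{E}{42} = 8 \cdot \frac{1}{6} + E \frac{1}{42} = \frac{4}{3} + \frac{E}{42}$)
$-12 + V{\left(-1,0 \right)} \left(-3\right) = -12 + \left(\frac{4}{3} + \frac{1}{42} \cdot 0\right) \left(-3\right) = -12 + \left(\frac{4}{3} + 0\right) \left(-3\right) = -12 + \frac{4}{3} \left(-3\right) = -12 - 4 = -16$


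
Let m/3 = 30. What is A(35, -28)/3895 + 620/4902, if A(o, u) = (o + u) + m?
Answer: 76063/502455 ≈ 0.15138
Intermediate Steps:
m = 90 (m = 3*30 = 90)
A(o, u) = 90 + o + u (A(o, u) = (o + u) + 90 = 90 + o + u)
A(35, -28)/3895 + 620/4902 = (90 + 35 - 28)/3895 + 620/4902 = 97*(1/3895) + 620*(1/4902) = 97/3895 + 310/2451 = 76063/502455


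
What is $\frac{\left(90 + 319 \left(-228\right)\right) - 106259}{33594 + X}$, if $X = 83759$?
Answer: $- \frac{178901}{117353} \approx -1.5245$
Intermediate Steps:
$\frac{\left(90 + 319 \left(-228\right)\right) - 106259}{33594 + X} = \frac{\left(90 + 319 \left(-228\right)\right) - 106259}{33594 + 83759} = \frac{\left(90 - 72732\right) - 106259}{117353} = \left(-72642 - 106259\right) \frac{1}{117353} = \left(-178901\right) \frac{1}{117353} = - \frac{178901}{117353}$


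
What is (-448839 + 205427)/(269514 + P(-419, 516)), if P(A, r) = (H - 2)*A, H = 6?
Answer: -121706/133919 ≈ -0.90880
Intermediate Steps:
P(A, r) = 4*A (P(A, r) = (6 - 2)*A = 4*A)
(-448839 + 205427)/(269514 + P(-419, 516)) = (-448839 + 205427)/(269514 + 4*(-419)) = -243412/(269514 - 1676) = -243412/267838 = -243412*1/267838 = -121706/133919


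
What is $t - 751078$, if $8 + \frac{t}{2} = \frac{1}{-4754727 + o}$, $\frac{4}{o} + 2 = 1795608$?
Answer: $- \frac{3206276199718313832}{4268808164779} \approx -7.5109 \cdot 10^{5}$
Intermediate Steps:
$o = \frac{2}{897803}$ ($o = \frac{4}{-2 + 1795608} = \frac{4}{1795606} = 4 \cdot \frac{1}{1795606} = \frac{2}{897803} \approx 2.2277 \cdot 10^{-6}$)
$t = - \frac{68300932432070}{4268808164779}$ ($t = -16 + \frac{2}{-4754727 + \frac{2}{897803}} = -16 + \frac{2}{- \frac{4268808164779}{897803}} = -16 + 2 \left(- \frac{897803}{4268808164779}\right) = -16 - \frac{1795606}{4268808164779} = - \frac{68300932432070}{4268808164779} \approx -16.0$)
$t - 751078 = - \frac{68300932432070}{4268808164779} - 751078 = - \frac{3206276199718313832}{4268808164779}$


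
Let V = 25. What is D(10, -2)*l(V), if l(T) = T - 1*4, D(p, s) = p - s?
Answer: 252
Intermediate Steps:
l(T) = -4 + T (l(T) = T - 4 = -4 + T)
D(10, -2)*l(V) = (10 - 1*(-2))*(-4 + 25) = (10 + 2)*21 = 12*21 = 252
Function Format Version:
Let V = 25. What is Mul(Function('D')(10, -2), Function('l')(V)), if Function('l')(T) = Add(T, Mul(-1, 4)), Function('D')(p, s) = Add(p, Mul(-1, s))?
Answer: 252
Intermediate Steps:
Function('l')(T) = Add(-4, T) (Function('l')(T) = Add(T, -4) = Add(-4, T))
Mul(Function('D')(10, -2), Function('l')(V)) = Mul(Add(10, Mul(-1, -2)), Add(-4, 25)) = Mul(Add(10, 2), 21) = Mul(12, 21) = 252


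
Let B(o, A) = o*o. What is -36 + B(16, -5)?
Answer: 220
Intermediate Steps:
B(o, A) = o**2
-36 + B(16, -5) = -36 + 16**2 = -36 + 256 = 220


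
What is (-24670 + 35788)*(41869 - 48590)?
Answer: -74724078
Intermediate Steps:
(-24670 + 35788)*(41869 - 48590) = 11118*(-6721) = -74724078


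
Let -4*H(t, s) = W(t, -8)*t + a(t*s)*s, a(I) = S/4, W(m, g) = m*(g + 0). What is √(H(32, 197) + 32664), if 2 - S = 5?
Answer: √555983/4 ≈ 186.41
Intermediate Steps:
W(m, g) = g*m (W(m, g) = m*g = g*m)
S = -3 (S = 2 - 1*5 = 2 - 5 = -3)
a(I) = -¾ (a(I) = -3/4 = -3*¼ = -¾)
H(t, s) = 2*t² + 3*s/16 (H(t, s) = -((-8*t)*t - 3*s/4)/4 = -(-8*t² - 3*s/4)/4 = 2*t² + 3*s/16)
√(H(32, 197) + 32664) = √((2*32² + (3/16)*197) + 32664) = √((2*1024 + 591/16) + 32664) = √((2048 + 591/16) + 32664) = √(33359/16 + 32664) = √(555983/16) = √555983/4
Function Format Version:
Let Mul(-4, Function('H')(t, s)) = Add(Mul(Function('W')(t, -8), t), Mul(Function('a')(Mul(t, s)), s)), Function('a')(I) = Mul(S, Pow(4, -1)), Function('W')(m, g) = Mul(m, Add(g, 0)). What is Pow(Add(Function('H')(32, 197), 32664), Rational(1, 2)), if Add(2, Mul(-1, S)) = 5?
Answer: Mul(Rational(1, 4), Pow(555983, Rational(1, 2))) ≈ 186.41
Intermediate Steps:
Function('W')(m, g) = Mul(g, m) (Function('W')(m, g) = Mul(m, g) = Mul(g, m))
S = -3 (S = Add(2, Mul(-1, 5)) = Add(2, -5) = -3)
Function('a')(I) = Rational(-3, 4) (Function('a')(I) = Mul(-3, Pow(4, -1)) = Mul(-3, Rational(1, 4)) = Rational(-3, 4))
Function('H')(t, s) = Add(Mul(2, Pow(t, 2)), Mul(Rational(3, 16), s)) (Function('H')(t, s) = Mul(Rational(-1, 4), Add(Mul(Mul(-8, t), t), Mul(Rational(-3, 4), s))) = Mul(Rational(-1, 4), Add(Mul(-8, Pow(t, 2)), Mul(Rational(-3, 4), s))) = Add(Mul(2, Pow(t, 2)), Mul(Rational(3, 16), s)))
Pow(Add(Function('H')(32, 197), 32664), Rational(1, 2)) = Pow(Add(Add(Mul(2, Pow(32, 2)), Mul(Rational(3, 16), 197)), 32664), Rational(1, 2)) = Pow(Add(Add(Mul(2, 1024), Rational(591, 16)), 32664), Rational(1, 2)) = Pow(Add(Add(2048, Rational(591, 16)), 32664), Rational(1, 2)) = Pow(Add(Rational(33359, 16), 32664), Rational(1, 2)) = Pow(Rational(555983, 16), Rational(1, 2)) = Mul(Rational(1, 4), Pow(555983, Rational(1, 2)))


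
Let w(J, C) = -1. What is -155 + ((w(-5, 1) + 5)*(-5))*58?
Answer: -1315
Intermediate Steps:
-155 + ((w(-5, 1) + 5)*(-5))*58 = -155 + ((-1 + 5)*(-5))*58 = -155 + (4*(-5))*58 = -155 - 20*58 = -155 - 1160 = -1315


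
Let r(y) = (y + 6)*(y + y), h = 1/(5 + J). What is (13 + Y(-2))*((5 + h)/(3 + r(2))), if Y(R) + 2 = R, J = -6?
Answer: 36/35 ≈ 1.0286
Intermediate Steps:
Y(R) = -2 + R
h = -1 (h = 1/(5 - 6) = 1/(-1) = -1)
r(y) = 2*y*(6 + y) (r(y) = (6 + y)*(2*y) = 2*y*(6 + y))
(13 + Y(-2))*((5 + h)/(3 + r(2))) = (13 + (-2 - 2))*((5 - 1)/(3 + 2*2*(6 + 2))) = (13 - 4)*(4/(3 + 2*2*8)) = 9*(4/(3 + 32)) = 9*(4/35) = 36/35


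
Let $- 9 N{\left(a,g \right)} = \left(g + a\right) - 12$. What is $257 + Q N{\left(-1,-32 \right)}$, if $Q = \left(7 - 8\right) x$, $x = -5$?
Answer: $282$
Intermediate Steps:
$N{\left(a,g \right)} = \frac{4}{3} - \frac{a}{9} - \frac{g}{9}$ ($N{\left(a,g \right)} = - \frac{\left(g + a\right) - 12}{9} = - \frac{\left(a + g\right) - 12}{9} = - \frac{-12 + a + g}{9} = \frac{4}{3} - \frac{a}{9} - \frac{g}{9}$)
$Q = 5$ ($Q = \left(7 - 8\right) \left(-5\right) = \left(-1\right) \left(-5\right) = 5$)
$257 + Q N{\left(-1,-32 \right)} = 257 + 5 \left(\frac{4}{3} - - \frac{1}{9} - - \frac{32}{9}\right) = 257 + 5 \left(\frac{4}{3} + \frac{1}{9} + \frac{32}{9}\right) = 257 + 5 \cdot 5 = 257 + 25 = 282$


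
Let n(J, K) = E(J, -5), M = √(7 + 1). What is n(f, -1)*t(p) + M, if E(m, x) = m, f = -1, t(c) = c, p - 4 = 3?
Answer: -7 + 2*√2 ≈ -4.1716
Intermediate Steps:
p = 7 (p = 4 + 3 = 7)
M = 2*√2 (M = √8 = 2*√2 ≈ 2.8284)
n(J, K) = J
n(f, -1)*t(p) + M = -1*7 + 2*√2 = -7 + 2*√2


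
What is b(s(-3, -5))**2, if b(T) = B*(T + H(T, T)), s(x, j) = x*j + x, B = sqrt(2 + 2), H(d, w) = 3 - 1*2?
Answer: 676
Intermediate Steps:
H(d, w) = 1 (H(d, w) = 3 - 2 = 1)
B = 2 (B = sqrt(4) = 2)
s(x, j) = x + j*x (s(x, j) = j*x + x = x + j*x)
b(T) = 2 + 2*T (b(T) = 2*(T + 1) = 2*(1 + T) = 2 + 2*T)
b(s(-3, -5))**2 = (2 + 2*(-3*(1 - 5)))**2 = (2 + 2*(-3*(-4)))**2 = (2 + 2*12)**2 = (2 + 24)**2 = 26**2 = 676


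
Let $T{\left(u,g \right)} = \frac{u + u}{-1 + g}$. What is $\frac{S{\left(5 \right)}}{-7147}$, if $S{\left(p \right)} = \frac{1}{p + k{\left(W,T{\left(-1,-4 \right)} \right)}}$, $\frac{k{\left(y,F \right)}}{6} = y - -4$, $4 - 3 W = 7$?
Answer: $- \frac{1}{164381} \approx -6.0834 \cdot 10^{-6}$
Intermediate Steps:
$W = -1$ ($W = \frac{4}{3} - \frac{7}{3} = -1$)
$T{\left(u,g \right)} = \frac{2 u}{-1 + g}$
$k{\left(y,F \right)} = 24 + 6 y$ ($k{\left(y,F \right)} = 6 \left(y - -4\right) = 6 \left(y + 4\right) = 6 \left(4 + y\right) = 24 + 6 y$)
$S{\left(p \right)} = \frac{1}{18 + p}$ ($S{\left(p \right)} = \frac{1}{p + \left(24 + 6 \left(-1\right)\right)} = \frac{1}{p + \left(24 - 6\right)} = \frac{1}{p + 18} = \frac{1}{18 + p}$)
$\frac{S{\left(5 \right)}}{-7147} = \frac{1}{\left(18 + 5\right) \left(-7147\right)} = \frac{1}{23} \left(- \frac{1}{7147}\right) = - \frac{1}{164381}$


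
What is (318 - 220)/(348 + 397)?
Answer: 98/745 ≈ 0.13154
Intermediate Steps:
(318 - 220)/(348 + 397) = 98/745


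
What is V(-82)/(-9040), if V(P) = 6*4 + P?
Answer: 29/4520 ≈ 0.0064159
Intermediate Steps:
V(P) = 24 + P
V(-82)/(-9040) = (24 - 82)/(-9040) = -58*(-1/9040) = 29/4520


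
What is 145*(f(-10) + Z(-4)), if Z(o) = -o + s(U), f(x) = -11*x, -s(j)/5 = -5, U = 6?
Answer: 20155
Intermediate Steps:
s(j) = 25 (s(j) = -5*(-5) = 25)
Z(o) = 25 - o (Z(o) = -o + 25 = 25 - o)
145*(f(-10) + Z(-4)) = 145*(-11*(-10) + (25 - 1*(-4))) = 145*(110 + (25 + 4)) = 145*(110 + 29) = 145*139 = 20155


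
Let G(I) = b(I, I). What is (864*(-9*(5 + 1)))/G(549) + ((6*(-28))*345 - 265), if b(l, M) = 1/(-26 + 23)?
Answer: 81743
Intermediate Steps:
b(l, M) = -⅓ (b(l, M) = 1/(-3) = -⅓)
G(I) = -⅓
(864*(-9*(5 + 1)))/G(549) + ((6*(-28))*345 - 265) = (864*(-9*(5 + 1)))/(-⅓) + ((6*(-28))*345 - 265) = (864*(-9*6))*(-3) + (-168*345 - 265) = (864*(-54))*(-3) + (-57960 - 265) = -46656*(-3) - 58225 = 139968 - 58225 = 81743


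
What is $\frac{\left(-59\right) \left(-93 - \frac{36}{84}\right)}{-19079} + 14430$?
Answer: $\frac{1927131204}{133553} \approx 14430.0$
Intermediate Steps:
$\frac{\left(-59\right) \left(-93 - \frac{36}{84}\right)}{-19079} + 14430 = - 59 \left(-93 - \frac{3}{7}\right) \left(- \frac{1}{19079}\right) + 14430 = \left(-59\right) \left(- \frac{654}{7}\right) \left(- \frac{1}{19079}\right) + 14430 = \frac{38586}{7} \left(- \frac{1}{19079}\right) + 14430 = - \frac{38586}{133553} + 14430 = \frac{1927131204}{133553}$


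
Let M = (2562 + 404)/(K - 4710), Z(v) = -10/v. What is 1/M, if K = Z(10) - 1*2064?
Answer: -6775/2966 ≈ -2.2842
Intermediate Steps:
K = -2065 (K = -10/10 - 1*2064 = -10*⅒ - 2064 = -1 - 2064 = -2065)
M = -2966/6775 (M = (2562 + 404)/(-2065 - 4710) = 2966/(-6775) = 2966*(-1/6775) = -2966/6775 ≈ -0.43779)
1/M = 1/(-2966/6775) = -6775/2966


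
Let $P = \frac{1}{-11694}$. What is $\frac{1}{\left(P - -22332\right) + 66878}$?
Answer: $\frac{11694}{1043221739} \approx 1.121 \cdot 10^{-5}$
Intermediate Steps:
$P = - \frac{1}{11694} \approx -8.5514 \cdot 10^{-5}$
$\frac{1}{\left(P - -22332\right) + 66878} = \frac{1}{\left(- \frac{1}{11694} - -22332\right) + 66878} = \frac{1}{\left(- \frac{1}{11694} + 22332\right) + 66878} = \frac{1}{\frac{261150407}{11694} + 66878} = \frac{1}{\frac{1043221739}{11694}} = \frac{11694}{1043221739}$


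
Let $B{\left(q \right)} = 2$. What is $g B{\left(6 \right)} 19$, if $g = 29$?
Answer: $1102$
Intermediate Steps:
$g B{\left(6 \right)} 19 = 29 \cdot 2 \cdot 19 = 58 \cdot 19 = 1102$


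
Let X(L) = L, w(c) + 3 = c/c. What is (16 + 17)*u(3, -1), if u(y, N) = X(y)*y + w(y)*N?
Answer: 363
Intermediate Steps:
w(c) = -2 (w(c) = -3 + c/c = -3 + 1 = -2)
u(y, N) = y² - 2*N (u(y, N) = y*y - 2*N = y² - 2*N)
(16 + 17)*u(3, -1) = (16 + 17)*(3² - 2*(-1)) = 33*(9 + 2) = 33*11 = 363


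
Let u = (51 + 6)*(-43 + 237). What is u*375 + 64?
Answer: 4146814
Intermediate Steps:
u = 11058 (u = 57*194 = 11058)
u*375 + 64 = 11058*375 + 64 = 4146750 + 64 = 4146814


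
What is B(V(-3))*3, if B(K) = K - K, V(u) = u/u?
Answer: 0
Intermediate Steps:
V(u) = 1
B(K) = 0
B(V(-3))*3 = 0*3 = 0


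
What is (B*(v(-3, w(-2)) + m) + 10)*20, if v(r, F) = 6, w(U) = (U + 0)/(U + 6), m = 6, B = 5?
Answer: 1400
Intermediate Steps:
w(U) = U/(6 + U)
(B*(v(-3, w(-2)) + m) + 10)*20 = (5*(6 + 6) + 10)*20 = (5*12 + 10)*20 = (60 + 10)*20 = 70*20 = 1400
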